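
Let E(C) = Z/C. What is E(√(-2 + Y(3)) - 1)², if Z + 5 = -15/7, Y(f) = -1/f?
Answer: 22500/(49*(3 - I*√21)²) ≈ -6.1225 + 14.028*I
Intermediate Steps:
Z = -50/7 (Z = -5 - 15/7 = -50/7 ≈ -7.1429)
E(C) = -50/(7*C)
E(√(-2 + Y(3)) - 1)² = (-50/(7*(√(-2 - 1/3) - 1)))² = (-50/(7*(√(-2 - 1*⅓) - 1)))² = (-50/(7*(√(-2 - ⅓) - 1)))² = (-50/(7*(√(-7/3) - 1)))² = (-50/(7*(I*√21/3 - 1)))² = (-50/(7*(-1 + I*√21/3)))² = 2500/(49*(-1 + I*√21/3)²)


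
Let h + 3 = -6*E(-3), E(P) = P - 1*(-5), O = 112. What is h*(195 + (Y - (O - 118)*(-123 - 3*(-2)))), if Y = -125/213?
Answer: 540580/71 ≈ 7613.8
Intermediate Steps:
E(P) = 5 + P (E(P) = P + 5 = 5 + P)
Y = -125/213 (Y = -125*1/213 = -125/213 ≈ -0.58685)
h = -15 (h = -3 - 6*(5 - 3) = -3 - 6*2 = -3 - 12 = -15)
h*(195 + (Y - (O - 118)*(-123 - 3*(-2)))) = -15*(195 + (-125/213 - (112 - 118)*(-123 - 3*(-2)))) = -15*(195 + (-125/213 - (-6)*(-123 + 6))) = -15*(195 + (-125/213 - (-6)*(-117))) = -15*(195 + (-125/213 - 1*702)) = -15*(195 + (-125/213 - 702)) = -15*(195 - 149651/213) = -15*(-108116/213) = 540580/71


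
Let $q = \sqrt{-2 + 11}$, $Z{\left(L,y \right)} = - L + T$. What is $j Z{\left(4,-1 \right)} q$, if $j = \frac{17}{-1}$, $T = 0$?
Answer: $204$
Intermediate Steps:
$Z{\left(L,y \right)} = - L$ ($Z{\left(L,y \right)} = - L + 0 = - L$)
$q = 3$ ($q = \sqrt{9} = 3$)
$j = -17$ ($j = 17 \left(-1\right) = -17$)
$j Z{\left(4,-1 \right)} q = - 17 \left(\left(-1\right) 4\right) 3 = \left(-17\right) \left(-4\right) 3 = 68 \cdot 3 = 204$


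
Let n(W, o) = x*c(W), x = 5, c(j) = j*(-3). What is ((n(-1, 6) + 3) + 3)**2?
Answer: 441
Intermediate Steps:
c(j) = -3*j
n(W, o) = -15*W (n(W, o) = 5*(-3*W) = -15*W)
((n(-1, 6) + 3) + 3)**2 = ((-15*(-1) + 3) + 3)**2 = ((15 + 3) + 3)**2 = (18 + 3)**2 = 21**2 = 441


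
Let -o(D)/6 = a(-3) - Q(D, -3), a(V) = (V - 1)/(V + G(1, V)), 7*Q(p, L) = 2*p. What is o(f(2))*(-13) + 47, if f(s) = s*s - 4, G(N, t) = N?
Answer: 203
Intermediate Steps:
f(s) = -4 + s² (f(s) = s² - 4 = -4 + s²)
Q(p, L) = 2*p/7 (Q(p, L) = (2*p)/7 = 2*p/7)
a(V) = (-1 + V)/(1 + V) (a(V) = (V - 1)/(V + 1) = (-1 + V)/(1 + V))
o(D) = -12 + 12*D/7 (o(D) = -6*((-1 - 3)/(1 - 3) - 2*D/7) = -6*(-4/(-2) - 2*D/7) = -6*(-½*(-4) - 2*D/7) = -6*(2 - 2*D/7) = -12 + 12*D/7)
o(f(2))*(-13) + 47 = (-12 + 12*(-4 + 2²)/7)*(-13) + 47 = (-12 + 12*(-4 + 4)/7)*(-13) + 47 = (-12 + (12/7)*0)*(-13) + 47 = (-12 + 0)*(-13) + 47 = -12*(-13) + 47 = 156 + 47 = 203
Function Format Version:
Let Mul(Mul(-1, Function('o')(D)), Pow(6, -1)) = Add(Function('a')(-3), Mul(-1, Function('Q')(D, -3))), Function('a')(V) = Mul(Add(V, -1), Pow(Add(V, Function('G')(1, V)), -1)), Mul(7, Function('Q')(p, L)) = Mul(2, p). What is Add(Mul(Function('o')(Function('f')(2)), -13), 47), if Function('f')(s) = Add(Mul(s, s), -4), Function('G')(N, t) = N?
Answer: 203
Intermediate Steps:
Function('f')(s) = Add(-4, Pow(s, 2)) (Function('f')(s) = Add(Pow(s, 2), -4) = Add(-4, Pow(s, 2)))
Function('Q')(p, L) = Mul(Rational(2, 7), p) (Function('Q')(p, L) = Mul(Rational(1, 7), Mul(2, p)) = Mul(Rational(2, 7), p))
Function('a')(V) = Mul(Pow(Add(1, V), -1), Add(-1, V)) (Function('a')(V) = Mul(Add(V, -1), Pow(Add(V, 1), -1)) = Mul(Add(-1, V), Pow(Add(1, V), -1)) = Mul(Pow(Add(1, V), -1), Add(-1, V)))
Function('o')(D) = Add(-12, Mul(Rational(12, 7), D)) (Function('o')(D) = Mul(-6, Add(Mul(Pow(Add(1, -3), -1), Add(-1, -3)), Mul(-1, Mul(Rational(2, 7), D)))) = Mul(-6, Add(Mul(Pow(-2, -1), -4), Mul(Rational(-2, 7), D))) = Mul(-6, Add(Mul(Rational(-1, 2), -4), Mul(Rational(-2, 7), D))) = Mul(-6, Add(2, Mul(Rational(-2, 7), D))) = Add(-12, Mul(Rational(12, 7), D)))
Add(Mul(Function('o')(Function('f')(2)), -13), 47) = Add(Mul(Add(-12, Mul(Rational(12, 7), Add(-4, Pow(2, 2)))), -13), 47) = Add(Mul(Add(-12, Mul(Rational(12, 7), Add(-4, 4))), -13), 47) = Add(Mul(Add(-12, Mul(Rational(12, 7), 0)), -13), 47) = Add(Mul(Add(-12, 0), -13), 47) = Add(Mul(-12, -13), 47) = Add(156, 47) = 203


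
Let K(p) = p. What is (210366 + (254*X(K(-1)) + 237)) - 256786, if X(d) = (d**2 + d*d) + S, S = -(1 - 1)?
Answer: -45675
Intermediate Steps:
S = 0 (S = -1*0 = 0)
X(d) = 2*d**2 (X(d) = (d**2 + d*d) + 0 = (d**2 + d**2) + 0 = 2*d**2 + 0 = 2*d**2)
(210366 + (254*X(K(-1)) + 237)) - 256786 = (210366 + (254*(2*(-1)**2) + 237)) - 256786 = (210366 + (254*(2*1) + 237)) - 256786 = (210366 + (254*2 + 237)) - 256786 = (210366 + (508 + 237)) - 256786 = (210366 + 745) - 256786 = 211111 - 256786 = -45675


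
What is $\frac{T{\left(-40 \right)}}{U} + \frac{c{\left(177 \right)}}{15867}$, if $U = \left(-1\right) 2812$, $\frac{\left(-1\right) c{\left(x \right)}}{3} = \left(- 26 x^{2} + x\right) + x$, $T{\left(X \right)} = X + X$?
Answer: $\frac{190829460}{1239389} \approx 153.97$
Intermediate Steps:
$T{\left(X \right)} = 2 X$
$c{\left(x \right)} = - 6 x + 78 x^{2}$ ($c{\left(x \right)} = - 3 \left(\left(- 26 x^{2} + x\right) + x\right) = - 3 \left(\left(x - 26 x^{2}\right) + x\right) = - 3 \left(- 26 x^{2} + 2 x\right) = - 6 x + 78 x^{2}$)
$U = -2812$
$\frac{T{\left(-40 \right)}}{U} + \frac{c{\left(177 \right)}}{15867} = \frac{2 \left(-40\right)}{-2812} + \frac{6 \cdot 177 \left(-1 + 13 \cdot 177\right)}{15867} = \left(-80\right) \left(- \frac{1}{2812}\right) + 6 \cdot 177 \left(-1 + 2301\right) \frac{1}{15867} = \frac{20}{703} + 6 \cdot 177 \cdot 2300 \cdot \frac{1}{15867} = \frac{20}{703} + 2442600 \cdot \frac{1}{15867} = \frac{20}{703} + \frac{271400}{1763} = \frac{190829460}{1239389}$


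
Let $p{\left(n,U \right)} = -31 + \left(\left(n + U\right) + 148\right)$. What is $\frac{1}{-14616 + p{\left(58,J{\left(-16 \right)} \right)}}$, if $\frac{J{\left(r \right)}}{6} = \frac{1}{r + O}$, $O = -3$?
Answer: $- \frac{19}{274385} \approx -6.9246 \cdot 10^{-5}$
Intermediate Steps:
$J{\left(r \right)} = \frac{6}{-3 + r}$ ($J{\left(r \right)} = \frac{6}{r - 3} = \frac{6}{-3 + r}$)
$p{\left(n,U \right)} = 117 + U + n$ ($p{\left(n,U \right)} = -31 + \left(\left(U + n\right) + 148\right) = -31 + \left(148 + U + n\right) = 117 + U + n$)
$\frac{1}{-14616 + p{\left(58,J{\left(-16 \right)} \right)}} = \frac{1}{-14616 + \left(117 + \frac{6}{-3 - 16} + 58\right)} = \frac{1}{-14616 + \left(117 + \frac{6}{-19} + 58\right)} = \frac{1}{-14616 + \left(117 + 6 \left(- \frac{1}{19}\right) + 58\right)} = \frac{1}{-14616 + \left(117 - \frac{6}{19} + 58\right)} = \frac{1}{-14616 + \frac{3319}{19}} = \frac{1}{- \frac{274385}{19}} = - \frac{19}{274385}$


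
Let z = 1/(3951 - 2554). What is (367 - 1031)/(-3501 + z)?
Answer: 115951/611362 ≈ 0.18966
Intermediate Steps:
z = 1/1397 ≈ 0.00071582
(367 - 1031)/(-3501 + z) = (367 - 1031)/(-3501 + 1/1397) = -664/(-4890896/1397) = -664*(-1397/4890896) = 115951/611362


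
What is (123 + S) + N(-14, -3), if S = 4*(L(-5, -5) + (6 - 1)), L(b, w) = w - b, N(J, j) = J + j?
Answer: 126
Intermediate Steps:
S = 20 (S = 4*((-5 - 1*(-5)) + (6 - 1)) = 4*((-5 + 5) + 5) = 4*(0 + 5) = 4*5 = 20)
(123 + S) + N(-14, -3) = (123 + 20) + (-14 - 3) = 143 - 17 = 126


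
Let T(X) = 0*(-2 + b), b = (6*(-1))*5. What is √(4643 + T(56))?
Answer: √4643 ≈ 68.140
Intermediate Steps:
b = -30 (b = -6*5 = -30)
T(X) = 0 (T(X) = 0*(-2 - 30) = 0*(-32) = 0)
√(4643 + T(56)) = √(4643 + 0) = √4643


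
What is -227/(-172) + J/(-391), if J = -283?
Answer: 137433/67252 ≈ 2.0436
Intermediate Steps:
-227/(-172) + J/(-391) = -227/(-172) - 283/(-391) = -227*(-1/172) - 283*(-1/391) = 227/172 + 283/391 = 137433/67252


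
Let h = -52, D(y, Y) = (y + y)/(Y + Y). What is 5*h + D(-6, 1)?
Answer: -266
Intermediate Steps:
D(y, Y) = y/Y (D(y, Y) = (2*y)/((2*Y)) = (2*y)*(1/(2*Y)) = y/Y)
5*h + D(-6, 1) = 5*(-52) - 6/1 = -260 - 6*1 = -260 - 6 = -266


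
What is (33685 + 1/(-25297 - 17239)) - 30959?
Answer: 115953135/42536 ≈ 2726.0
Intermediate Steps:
(33685 + 1/(-25297 - 17239)) - 30959 = (33685 + 1/(-42536)) - 30959 = (33685 - 1/42536) - 30959 = 1432825159/42536 - 30959 = 115953135/42536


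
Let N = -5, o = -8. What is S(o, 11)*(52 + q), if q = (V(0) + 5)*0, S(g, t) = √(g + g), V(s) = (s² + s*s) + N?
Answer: 208*I ≈ 208.0*I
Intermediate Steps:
V(s) = -5 + 2*s² (V(s) = (s² + s*s) - 5 = (s² + s²) - 5 = 2*s² - 5 = -5 + 2*s²)
S(g, t) = √2*√g (S(g, t) = √(2*g) = √2*√g)
q = 0 (q = ((-5 + 2*0²) + 5)*0 = ((-5 + 2*0) + 5)*0 = ((-5 + 0) + 5)*0 = (-5 + 5)*0 = 0*0 = 0)
S(o, 11)*(52 + q) = (√2*√(-8))*(52 + 0) = (√2*(2*I*√2))*52 = (4*I)*52 = 208*I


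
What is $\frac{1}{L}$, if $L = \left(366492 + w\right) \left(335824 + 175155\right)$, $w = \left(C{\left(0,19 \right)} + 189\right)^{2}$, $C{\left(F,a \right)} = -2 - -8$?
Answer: $\frac{1}{206699692143} \approx 4.8379 \cdot 10^{-12}$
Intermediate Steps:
$C{\left(F,a \right)} = 6$ ($C{\left(F,a \right)} = -2 + 8 = 6$)
$w = 38025$ ($w = \left(6 + 189\right)^{2} = 195^{2} = 38025$)
$L = 206699692143$ ($L = \left(366492 + 38025\right) \left(335824 + 175155\right) = 404517 \cdot 510979 = 206699692143$)
$\frac{1}{L} = \frac{1}{206699692143}$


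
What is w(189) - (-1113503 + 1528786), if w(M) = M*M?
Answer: -379562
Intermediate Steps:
w(M) = M**2
w(189) - (-1113503 + 1528786) = 189**2 - (-1113503 + 1528786) = 35721 - 1*415283 = 35721 - 415283 = -379562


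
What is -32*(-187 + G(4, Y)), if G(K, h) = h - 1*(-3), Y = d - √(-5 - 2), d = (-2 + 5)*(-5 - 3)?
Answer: 6656 + 32*I*√7 ≈ 6656.0 + 84.664*I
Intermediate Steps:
d = -24 (d = 3*(-8) = -24)
Y = -24 - I*√7 (Y = -24 - √(-5 - 2) = -24 - √(-7) = -24 - I*√7 ≈ -24.0 - 2.6458*I)
G(K, h) = 3 + h (G(K, h) = h + 3 = 3 + h)
-32*(-187 + G(4, Y)) = -32*(-187 + (3 + (-24 - I*√7))) = -32*(-187 + (-21 - I*√7)) = -32*(-208 - I*√7) = 6656 + 32*I*√7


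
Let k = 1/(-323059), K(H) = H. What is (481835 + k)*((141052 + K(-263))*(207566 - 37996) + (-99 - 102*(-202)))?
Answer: 3716193379944262621040/323059 ≈ 1.1503e+16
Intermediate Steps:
k = -1/323059 ≈ -3.0954e-6
(481835 + k)*((141052 + K(-263))*(207566 - 37996) + (-99 - 102*(-202))) = (481835 - 1/323059)*((141052 - 263)*(207566 - 37996) + (-99 - 102*(-202))) = 155661133264*(140789*169570 + (-99 + 20604))/323059 = 155661133264*(23873590730 + 20505)/323059 = (155661133264/323059)*23873611235 = 3716193379944262621040/323059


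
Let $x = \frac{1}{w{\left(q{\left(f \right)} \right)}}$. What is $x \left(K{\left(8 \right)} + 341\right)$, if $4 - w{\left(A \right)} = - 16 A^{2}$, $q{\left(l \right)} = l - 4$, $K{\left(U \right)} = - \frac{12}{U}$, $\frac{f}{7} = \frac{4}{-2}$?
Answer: $\frac{679}{10376} \approx 0.065439$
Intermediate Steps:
$f = -14$ ($f = 7 \frac{4}{-2} = 7 \cdot 4 \left(- \frac{1}{2}\right) = 7 \left(-2\right) = -14$)
$q{\left(l \right)} = -4 + l$
$w{\left(A \right)} = 4 + 16 A^{2}$ ($w{\left(A \right)} = 4 - - 16 A^{2} = 4 + 16 A^{2}$)
$x = \frac{1}{5188}$ ($x = \frac{1}{4 + 16 \left(-4 - 14\right)^{2}} = \frac{1}{4 + 16 \left(-18\right)^{2}} = \frac{1}{4 + 16 \cdot 324} = \frac{1}{4 + 5184} = \frac{1}{5188} \approx 0.00019275$)
$x \left(K{\left(8 \right)} + 341\right) = \frac{- \frac{12}{8} + 341}{5188} = \frac{\left(-12\right) \frac{1}{8} + 341}{5188} = \frac{- \frac{3}{2} + 341}{5188} = \frac{1}{5188} \cdot \frac{679}{2} = \frac{679}{10376}$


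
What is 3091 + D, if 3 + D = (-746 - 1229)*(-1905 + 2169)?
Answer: -518312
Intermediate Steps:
D = -521403 (D = -3 + (-746 - 1229)*(-1905 + 2169) = -3 - 1975*264 = -3 - 521400 = -521403)
3091 + D = 3091 - 521403 = -518312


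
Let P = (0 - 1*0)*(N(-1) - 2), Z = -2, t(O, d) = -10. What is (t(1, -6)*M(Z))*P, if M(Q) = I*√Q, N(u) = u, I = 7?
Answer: 0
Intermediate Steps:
P = 0 (P = (0 - 1*0)*(-1 - 2) = (0 + 0)*(-3) = 0*(-3) = 0)
M(Q) = 7*√Q
(t(1, -6)*M(Z))*P = -70*√(-2)*0 = -70*I*√2*0 = 0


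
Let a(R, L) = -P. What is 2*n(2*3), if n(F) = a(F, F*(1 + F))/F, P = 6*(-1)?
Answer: 2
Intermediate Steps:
P = -6
a(R, L) = 6 (a(R, L) = -1*(-6) = 6)
n(F) = 6/F
2*n(2*3) = 2*(6/((2*3))) = 2*(6/6) = 2*(6*(1/6)) = 2*1 = 2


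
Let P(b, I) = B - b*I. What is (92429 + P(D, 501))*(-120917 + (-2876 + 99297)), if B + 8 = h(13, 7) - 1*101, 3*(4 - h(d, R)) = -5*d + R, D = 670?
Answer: 17881590080/3 ≈ 5.9605e+9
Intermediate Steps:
h(d, R) = 4 - R/3 + 5*d/3 (h(d, R) = 4 - (-5*d + R)/3 = 4 - (R - 5*d)/3 = 4 + (-R/3 + 5*d/3) = 4 - R/3 + 5*d/3)
B = -257/3 (B = -8 + ((4 - ⅓*7 + (5/3)*13) - 1*101) = -8 + ((4 - 7/3 + 65/3) - 101) = -8 + (70/3 - 101) = -8 - 233/3 = -257/3 ≈ -85.667)
P(b, I) = -257/3 - I*b (P(b, I) = -257/3 - b*I = -257/3 - I*b)
(92429 + P(D, 501))*(-120917 + (-2876 + 99297)) = (92429 + (-257/3 - 1*501*670))*(-120917 + (-2876 + 99297)) = (92429 + (-257/3 - 335670))*(-120917 + 96421) = (92429 - 1007267/3)*(-24496) = -729980/3*(-24496) = 17881590080/3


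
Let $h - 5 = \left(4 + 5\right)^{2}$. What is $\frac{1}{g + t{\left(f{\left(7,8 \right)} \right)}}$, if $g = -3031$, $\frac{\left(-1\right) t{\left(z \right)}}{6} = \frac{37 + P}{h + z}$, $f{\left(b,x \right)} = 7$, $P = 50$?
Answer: $- \frac{31}{94135} \approx -0.00032931$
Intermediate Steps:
$h = 86$ ($h = 5 + \left(4 + 5\right)^{2} = 5 + 9^{2} = 5 + 81 = 86$)
$t{\left(z \right)} = - \frac{522}{86 + z}$ ($t{\left(z \right)} = - 6 \frac{37 + 50}{86 + z} = - 6 \frac{87}{86 + z} = - \frac{522}{86 + z}$)
$\frac{1}{g + t{\left(f{\left(7,8 \right)} \right)}} = \frac{1}{-3031 - \frac{522}{86 + 7}} = \frac{1}{-3031 - \frac{522}{93}} = \frac{1}{-3031 - \frac{174}{31}} = \frac{1}{- \frac{94135}{31}} = - \frac{31}{94135}$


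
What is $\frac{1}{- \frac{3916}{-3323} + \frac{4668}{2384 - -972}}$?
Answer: $\frac{2787997}{7163465} \approx 0.3892$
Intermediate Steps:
$\frac{1}{- \frac{3916}{-3323} + \frac{4668}{2384 - -972}} = \frac{1}{\left(-3916\right) \left(- \frac{1}{3323}\right) + \frac{4668}{2384 + \left(-174 + 1146\right)}} = \frac{1}{\frac{3916}{3323} + \frac{4668}{2384 + 972}} = \frac{1}{\frac{3916}{3323} + \frac{4668}{3356}} = \frac{1}{\frac{3916}{3323} + 4668 \cdot \frac{1}{3356}} = \frac{1}{\frac{3916}{3323} + \frac{1167}{839}} = \frac{1}{\frac{7163465}{2787997}} = \frac{2787997}{7163465}$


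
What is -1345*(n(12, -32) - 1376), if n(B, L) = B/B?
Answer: 1849375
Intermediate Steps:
n(B, L) = 1
-1345*(n(12, -32) - 1376) = -1345*(1 - 1376) = -1345*(-1375) = 1849375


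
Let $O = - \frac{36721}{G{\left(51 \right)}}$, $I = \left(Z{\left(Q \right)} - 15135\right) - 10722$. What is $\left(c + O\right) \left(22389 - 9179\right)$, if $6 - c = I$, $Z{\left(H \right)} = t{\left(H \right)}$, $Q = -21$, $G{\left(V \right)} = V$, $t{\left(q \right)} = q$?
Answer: $\frac{16953225230}{51} \approx 3.3242 \cdot 10^{8}$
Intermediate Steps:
$Z{\left(H \right)} = H$
$I = -25878$ ($I = \left(-21 - 15135\right) - 10722 = -15156 - 10722 = -25878$)
$O = - \frac{36721}{51} \approx -720.02$
$c = 25884$ ($c = 6 - -25878 = 6 + 25878 = 25884$)
$\left(c + O\right) \left(22389 - 9179\right) = \left(25884 - \frac{36721}{51}\right) \left(22389 - 9179\right) = \frac{1283363}{51} \cdot 13210 = \frac{16953225230}{51}$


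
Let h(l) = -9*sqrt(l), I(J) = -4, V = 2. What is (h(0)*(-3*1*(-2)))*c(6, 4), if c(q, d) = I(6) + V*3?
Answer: 0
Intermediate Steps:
c(q, d) = 2 (c(q, d) = -4 + 2*3 = -4 + 6 = 2)
(h(0)*(-3*1*(-2)))*c(6, 4) = ((-9*sqrt(0))*(-3*1*(-2)))*2 = ((-9*0)*(-3*(-2)))*2 = (0*6)*2 = 0*2 = 0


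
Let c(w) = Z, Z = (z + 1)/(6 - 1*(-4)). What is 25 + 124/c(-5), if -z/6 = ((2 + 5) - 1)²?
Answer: 827/43 ≈ 19.233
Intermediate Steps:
z = -216 (z = -6*((2 + 5) - 1)² = -6*(7 - 1)² = -6*6² = -6*36 = -216)
Z = -43/2 (Z = (-216 + 1)/(6 - 1*(-4)) = -215/(6 + 4) = -215/10 = -215*⅒ = -43/2 ≈ -21.500)
c(w) = -43/2
25 + 124/c(-5) = 25 + 124/(-43/2) = 25 + 124*(-2/43) = 25 - 248/43 = 827/43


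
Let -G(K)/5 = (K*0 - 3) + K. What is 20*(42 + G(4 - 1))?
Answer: 840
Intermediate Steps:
G(K) = 15 - 5*K (G(K) = -5*((K*0 - 3) + K) = -5*((0 - 3) + K) = -5*(-3 + K) = 15 - 5*K)
20*(42 + G(4 - 1)) = 20*(42 + (15 - 5*(4 - 1))) = 20*(42 + (15 - 5*3)) = 20*(42 + (15 - 15)) = 20*(42 + 0) = 20*42 = 840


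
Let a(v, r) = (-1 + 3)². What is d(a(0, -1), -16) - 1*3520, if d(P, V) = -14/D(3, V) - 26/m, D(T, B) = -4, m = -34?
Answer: -119535/34 ≈ -3515.7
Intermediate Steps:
a(v, r) = 4 (a(v, r) = 2² = 4)
d(P, V) = 145/34 (d(P, V) = -14/(-4) - 26/(-34) = -14*(-¼) - 26*(-1/34) = 7/2 + 13/17 = 145/34)
d(a(0, -1), -16) - 1*3520 = 145/34 - 1*3520 = 145/34 - 3520 = -119535/34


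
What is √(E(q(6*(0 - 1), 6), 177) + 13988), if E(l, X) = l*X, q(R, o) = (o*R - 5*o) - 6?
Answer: 2*√311 ≈ 35.270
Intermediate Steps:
q(R, o) = -6 - 5*o + R*o (q(R, o) = (R*o - 5*o) - 6 = (-5*o + R*o) - 6 = -6 - 5*o + R*o)
E(l, X) = X*l
√(E(q(6*(0 - 1), 6), 177) + 13988) = √(177*(-6 - 5*6 + (6*(0 - 1))*6) + 13988) = √(177*(-6 - 30 + (6*(-1))*6) + 13988) = √(177*(-6 - 30 - 6*6) + 13988) = √(177*(-6 - 30 - 36) + 13988) = √(177*(-72) + 13988) = √(-12744 + 13988) = √1244 = 2*√311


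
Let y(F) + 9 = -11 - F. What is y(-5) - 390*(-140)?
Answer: 54585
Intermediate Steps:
y(F) = -20 - F (y(F) = -9 + (-11 - F) = -20 - F)
y(-5) - 390*(-140) = (-20 - 1*(-5)) - 390*(-140) = (-20 + 5) + 54600 = -15 + 54600 = 54585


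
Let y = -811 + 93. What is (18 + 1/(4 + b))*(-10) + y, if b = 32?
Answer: -16169/18 ≈ -898.28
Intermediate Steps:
y = -718
(18 + 1/(4 + b))*(-10) + y = (18 + 1/(4 + 32))*(-10) - 718 = (18 + 1/36)*(-10) - 718 = (649/36)*(-10) - 718 = -3245/18 - 718 = -16169/18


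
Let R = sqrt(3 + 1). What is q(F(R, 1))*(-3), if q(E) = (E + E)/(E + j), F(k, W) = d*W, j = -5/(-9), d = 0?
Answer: 0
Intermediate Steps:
j = 5/9 (j = -5*(-1/9) = 5/9 ≈ 0.55556)
R = 2 (R = sqrt(4) = 2)
F(k, W) = 0 (F(k, W) = 0*W = 0)
q(E) = 2*E/(5/9 + E) (q(E) = (E + E)/(E + 5/9) = (2*E)/(5/9 + E) = 2*E/(5/9 + E))
q(F(R, 1))*(-3) = (18*0/(5 + 9*0))*(-3) = (18*0/(5 + 0))*(-3) = (18*0/5)*(-3) = (18*0*(1/5))*(-3) = 0*(-3) = 0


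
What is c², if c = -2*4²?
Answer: 1024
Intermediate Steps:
c = -32 (c = -2*16 = -32)
c² = (-32)² = 1024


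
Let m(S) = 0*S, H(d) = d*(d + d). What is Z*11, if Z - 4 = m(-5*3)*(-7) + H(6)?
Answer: 836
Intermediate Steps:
H(d) = 2*d**2 (H(d) = d*(2*d) = 2*d**2)
m(S) = 0
Z = 76 (Z = 4 + (0*(-7) + 2*6**2) = 4 + (0 + 2*36) = 4 + (0 + 72) = 4 + 72 = 76)
Z*11 = 76*11 = 836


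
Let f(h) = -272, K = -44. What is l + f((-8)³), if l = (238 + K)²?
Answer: 37364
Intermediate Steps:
l = 37636 (l = (238 - 44)² = 194² = 37636)
l + f((-8)³) = 37636 - 272 = 37364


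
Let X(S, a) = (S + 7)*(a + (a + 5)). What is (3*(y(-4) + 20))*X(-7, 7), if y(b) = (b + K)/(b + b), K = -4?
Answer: 0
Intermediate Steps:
y(b) = (-4 + b)/(2*b) (y(b) = (b - 4)/(b + b) = (-4 + b)/((2*b)) = (-4 + b)*(1/(2*b)) = (-4 + b)/(2*b))
X(S, a) = (5 + 2*a)*(7 + S) (X(S, a) = (7 + S)*(a + (5 + a)) = (7 + S)*(5 + 2*a) = (5 + 2*a)*(7 + S))
(3*(y(-4) + 20))*X(-7, 7) = (3*((½)*(-4 - 4)/(-4) + 20))*(35 + 5*(-7) + 14*7 + 2*(-7)*7) = (3*((½)*(-¼)*(-8) + 20))*(35 - 35 + 98 - 98) = (3*(1 + 20))*0 = (3*21)*0 = 63*0 = 0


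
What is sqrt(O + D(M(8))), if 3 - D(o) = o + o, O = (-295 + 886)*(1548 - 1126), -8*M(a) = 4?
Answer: sqrt(249406) ≈ 499.41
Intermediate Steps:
M(a) = -1/2 (M(a) = -1/8*4 = -1/2)
O = 249402 (O = 591*422 = 249402)
D(o) = 3 - 2*o (D(o) = 3 - (o + o) = 3 - 2*o)
sqrt(O + D(M(8))) = sqrt(249402 + (3 - 2*(-1/2))) = sqrt(249402 + (3 + 1)) = sqrt(249402 + 4) = sqrt(249406)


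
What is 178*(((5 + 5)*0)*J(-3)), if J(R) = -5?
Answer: 0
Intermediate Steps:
178*(((5 + 5)*0)*J(-3)) = 178*(((5 + 5)*0)*(-5)) = 178*((10*0)*(-5)) = 178*(0*(-5)) = 178*0 = 0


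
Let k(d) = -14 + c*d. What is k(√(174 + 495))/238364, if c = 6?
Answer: -1/17026 + 3*√669/119182 ≈ 0.00059233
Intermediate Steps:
k(d) = -14 + 6*d
k(√(174 + 495))/238364 = (-14 + 6*√(174 + 495))/238364 = (-14 + 6*√669)*(1/238364) = -1/17026 + 3*√669/119182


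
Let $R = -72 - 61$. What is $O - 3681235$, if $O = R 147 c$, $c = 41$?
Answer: $-4482826$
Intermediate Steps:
$R = -133$ ($R = -72 - 61 = -133$)
$O = -801591$ ($O = \left(-133\right) 147 \cdot 41 = \left(-19551\right) 41 = -801591$)
$O - 3681235 = -801591 - 3681235 = -4482826$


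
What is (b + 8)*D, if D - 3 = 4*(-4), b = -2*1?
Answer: -78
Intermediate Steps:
b = -2
D = -13 (D = 3 + 4*(-4) = 3 - 16 = -13)
(b + 8)*D = (-2 + 8)*(-13) = 6*(-13) = -78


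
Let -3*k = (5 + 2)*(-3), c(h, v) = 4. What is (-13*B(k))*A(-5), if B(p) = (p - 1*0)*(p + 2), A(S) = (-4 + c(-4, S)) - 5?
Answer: 4095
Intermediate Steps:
k = 7 (k = -(5 + 2)*(-3)/3 = -7*(-3)/3 = -1/3*(-21) = 7)
A(S) = -5 (A(S) = (-4 + 4) - 5 = 0 - 5 = -5)
B(p) = p*(2 + p) (B(p) = (p + 0)*(2 + p) = p*(2 + p))
(-13*B(k))*A(-5) = -91*(2 + 7)*(-5) = -91*9*(-5) = -13*63*(-5) = -819*(-5) = 4095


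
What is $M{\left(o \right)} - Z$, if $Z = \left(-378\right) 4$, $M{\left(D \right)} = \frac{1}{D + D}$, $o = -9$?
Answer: $\frac{27215}{18} \approx 1511.9$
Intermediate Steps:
$M{\left(D \right)} = \frac{1}{2 D}$
$Z = -1512$
$M{\left(o \right)} - Z = \frac{1}{2 \left(-9\right)} - -1512 = \frac{1}{2} \left(- \frac{1}{9}\right) + 1512 = - \frac{1}{18} + 1512 = \frac{27215}{18}$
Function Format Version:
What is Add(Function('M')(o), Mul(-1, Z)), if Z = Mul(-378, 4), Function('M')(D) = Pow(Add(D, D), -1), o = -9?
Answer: Rational(27215, 18) ≈ 1511.9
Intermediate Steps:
Function('M')(D) = Mul(Rational(1, 2), Pow(D, -1)) (Function('M')(D) = Pow(Mul(2, D), -1) = Mul(Rational(1, 2), Pow(D, -1)))
Z = -1512
Add(Function('M')(o), Mul(-1, Z)) = Add(Mul(Rational(1, 2), Pow(-9, -1)), Mul(-1, -1512)) = Add(Mul(Rational(1, 2), Rational(-1, 9)), 1512) = Add(Rational(-1, 18), 1512) = Rational(27215, 18)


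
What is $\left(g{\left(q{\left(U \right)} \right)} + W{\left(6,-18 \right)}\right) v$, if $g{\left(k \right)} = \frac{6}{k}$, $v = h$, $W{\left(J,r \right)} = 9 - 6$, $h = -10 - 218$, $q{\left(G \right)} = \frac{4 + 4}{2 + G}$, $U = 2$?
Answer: $-1368$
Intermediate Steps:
$q{\left(G \right)} = \frac{8}{2 + G}$
$h = -228$
$W{\left(J,r \right)} = 3$
$v = -228$
$\left(g{\left(q{\left(U \right)} \right)} + W{\left(6,-18 \right)}\right) v = \left(\frac{6}{8 \frac{1}{2 + 2}} + 3\right) \left(-228\right) = \left(\frac{6}{8 \cdot \frac{1}{4}} + 3\right) \left(-228\right) = \left(\frac{6}{2} + 3\right) \left(-228\right) = \left(6 \cdot \frac{1}{2} + 3\right) \left(-228\right) = \left(3 + 3\right) \left(-228\right) = 6 \left(-228\right) = -1368$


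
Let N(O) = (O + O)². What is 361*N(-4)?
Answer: 23104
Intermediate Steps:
N(O) = 4*O² (N(O) = (2*O)² = 4*O²)
361*N(-4) = 361*(4*(-4)²) = 361*(4*16) = 361*64 = 23104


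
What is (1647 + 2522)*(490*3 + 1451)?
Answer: 12177649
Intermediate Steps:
(1647 + 2522)*(490*3 + 1451) = 4169*(1470 + 1451) = 4169*2921 = 12177649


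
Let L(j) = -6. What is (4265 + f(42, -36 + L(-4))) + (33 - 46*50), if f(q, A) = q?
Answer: 2040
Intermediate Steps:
(4265 + f(42, -36 + L(-4))) + (33 - 46*50) = (4265 + 42) + (33 - 46*50) = 4307 + (33 - 2300) = 4307 - 2267 = 2040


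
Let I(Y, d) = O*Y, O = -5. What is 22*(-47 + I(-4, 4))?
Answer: -594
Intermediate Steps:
I(Y, d) = -5*Y
22*(-47 + I(-4, 4)) = 22*(-47 - 5*(-4)) = 22*(-47 + 20) = 22*(-27) = -594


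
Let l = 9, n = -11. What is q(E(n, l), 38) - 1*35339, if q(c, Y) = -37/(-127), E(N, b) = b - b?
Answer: -4488016/127 ≈ -35339.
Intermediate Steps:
E(N, b) = 0
q(c, Y) = 37/127 (q(c, Y) = -37*(-1/127) = 37/127)
q(E(n, l), 38) - 1*35339 = 37/127 - 1*35339 = 37/127 - 35339 = -4488016/127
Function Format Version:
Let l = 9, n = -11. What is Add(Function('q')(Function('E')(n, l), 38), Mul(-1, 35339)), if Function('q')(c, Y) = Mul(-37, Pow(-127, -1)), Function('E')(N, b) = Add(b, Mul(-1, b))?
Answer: Rational(-4488016, 127) ≈ -35339.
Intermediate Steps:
Function('E')(N, b) = 0
Function('q')(c, Y) = Rational(37, 127) (Function('q')(c, Y) = Mul(-37, Rational(-1, 127)) = Rational(37, 127))
Add(Function('q')(Function('E')(n, l), 38), Mul(-1, 35339)) = Add(Rational(37, 127), Mul(-1, 35339)) = Add(Rational(37, 127), -35339) = Rational(-4488016, 127)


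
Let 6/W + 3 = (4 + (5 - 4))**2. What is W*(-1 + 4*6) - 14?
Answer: -85/11 ≈ -7.7273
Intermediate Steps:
W = 3/11 (W = 6/(-3 + (4 + (5 - 4))**2) = 6/(-3 + (4 + 1)**2) = 6/(-3 + 5**2) = 6/(-3 + 25) = 6/22 = 6*(1/22) = 3/11 ≈ 0.27273)
W*(-1 + 4*6) - 14 = 3*(-1 + 4*6)/11 - 14 = 3*(-1 + 24)/11 - 14 = (3/11)*23 - 14 = 69/11 - 14 = -85/11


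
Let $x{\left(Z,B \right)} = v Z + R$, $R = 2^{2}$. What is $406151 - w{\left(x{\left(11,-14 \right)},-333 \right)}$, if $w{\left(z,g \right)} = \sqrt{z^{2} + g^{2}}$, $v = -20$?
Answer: $406151 - 9 \sqrt{1945} \approx 4.0575 \cdot 10^{5}$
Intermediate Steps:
$R = 4$
$x{\left(Z,B \right)} = 4 - 20 Z$ ($x{\left(Z,B \right)} = - 20 Z + 4 = 4 - 20 Z$)
$w{\left(z,g \right)} = \sqrt{g^{2} + z^{2}}$
$406151 - w{\left(x{\left(11,-14 \right)},-333 \right)} = 406151 - \sqrt{\left(-333\right)^{2} + \left(4 - 220\right)^{2}} = 406151 - \sqrt{110889 + \left(4 - 220\right)^{2}} = 406151 - \sqrt{110889 + \left(-216\right)^{2}} = 406151 - \sqrt{110889 + 46656} = 406151 - \sqrt{157545} = 406151 - 9 \sqrt{1945}$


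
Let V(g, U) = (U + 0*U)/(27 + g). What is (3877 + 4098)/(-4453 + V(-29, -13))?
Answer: -15950/8893 ≈ -1.7935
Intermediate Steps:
V(g, U) = U/(27 + g) (V(g, U) = (U + 0)/(27 + g) = U/(27 + g))
(3877 + 4098)/(-4453 + V(-29, -13)) = (3877 + 4098)/(-4453 - 13/(27 - 29)) = 7975/(-4453 - 13/(-2)) = 7975/(-4453 - 13*(-½)) = 7975/(-4453 + 13/2) = 7975/(-8893/2) = 7975*(-2/8893) = -15950/8893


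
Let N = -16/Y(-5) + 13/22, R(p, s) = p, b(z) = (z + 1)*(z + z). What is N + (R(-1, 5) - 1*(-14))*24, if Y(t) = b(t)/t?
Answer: 6921/22 ≈ 314.59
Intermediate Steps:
b(z) = 2*z*(1 + z) (b(z) = (1 + z)*(2*z) = 2*z*(1 + z))
Y(t) = 2 + 2*t (Y(t) = (2*t*(1 + t))/t = 2 + 2*t)
N = 57/22 (N = -16/(2 + 2*(-5)) + 13/22 = -16/(2 - 10) + 13*(1/22) = -16/(-8) + 13/22 = -16*(-1/8) + 13/22 = 2 + 13/22 = 57/22 ≈ 2.5909)
N + (R(-1, 5) - 1*(-14))*24 = 57/22 + (-1 - 1*(-14))*24 = 57/22 + (-1 + 14)*24 = 57/22 + 13*24 = 57/22 + 312 = 6921/22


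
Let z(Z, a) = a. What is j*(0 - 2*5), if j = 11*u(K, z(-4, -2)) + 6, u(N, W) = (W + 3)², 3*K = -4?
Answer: -170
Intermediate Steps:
K = -4/3 (K = (⅓)*(-4) = -4/3 ≈ -1.3333)
u(N, W) = (3 + W)²
j = 17 (j = 11*(3 - 2)² + 6 = 11*1² + 6 = 11*1 + 6 = 11 + 6 = 17)
j*(0 - 2*5) = 17*(0 - 2*5) = 17*(0 - 10) = 17*(-10) = -170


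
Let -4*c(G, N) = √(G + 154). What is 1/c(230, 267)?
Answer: -√6/12 ≈ -0.20412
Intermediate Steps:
c(G, N) = -√(154 + G)/4 (c(G, N) = -√(G + 154)/4 = -√(154 + G)/4)
1/c(230, 267) = 1/(-√(154 + 230)/4) = 1/(-2*√6) = -√6/12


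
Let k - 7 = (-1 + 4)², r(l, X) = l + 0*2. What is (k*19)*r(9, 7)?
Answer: 2736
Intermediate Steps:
r(l, X) = l (r(l, X) = l + 0 = l)
k = 16 (k = 7 + (-1 + 4)² = 7 + 3² = 7 + 9 = 16)
(k*19)*r(9, 7) = (16*19)*9 = 304*9 = 2736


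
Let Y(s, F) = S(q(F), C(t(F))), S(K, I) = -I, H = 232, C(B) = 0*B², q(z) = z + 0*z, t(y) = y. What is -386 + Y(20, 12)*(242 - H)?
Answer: -386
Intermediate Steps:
q(z) = z (q(z) = z + 0 = z)
C(B) = 0
Y(s, F) = 0 (Y(s, F) = -1*0 = 0)
-386 + Y(20, 12)*(242 - H) = -386 + 0*(242 - 1*232) = -386 + 0*(242 - 232) = -386 + 0*10 = -386 + 0 = -386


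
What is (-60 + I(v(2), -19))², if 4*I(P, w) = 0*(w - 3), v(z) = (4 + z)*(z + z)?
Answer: 3600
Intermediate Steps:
v(z) = 2*z*(4 + z) (v(z) = (4 + z)*(2*z) = 2*z*(4 + z))
I(P, w) = 0 (I(P, w) = (0*(w - 3))/4 = (0*(-3 + w))/4 = (¼)*0 = 0)
(-60 + I(v(2), -19))² = (-60 + 0)² = (-60)² = 3600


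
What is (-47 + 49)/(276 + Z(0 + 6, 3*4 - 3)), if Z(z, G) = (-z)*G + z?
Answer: 1/114 ≈ 0.0087719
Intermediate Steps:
Z(z, G) = z - G*z (Z(z, G) = -G*z + z = z - G*z)
(-47 + 49)/(276 + Z(0 + 6, 3*4 - 3)) = (-47 + 49)/(276 + (0 + 6)*(1 - (3*4 - 3))) = 2/(276 + 6*(1 - (12 - 3))) = 2/(276 + 6*(1 - 1*9)) = 2/(276 + 6*(1 - 9)) = 2/(276 + 6*(-8)) = 2/(276 - 48) = 2/228 = 2*(1/228) = 1/114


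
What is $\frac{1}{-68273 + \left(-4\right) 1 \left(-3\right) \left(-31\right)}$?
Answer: $- \frac{1}{68645} \approx -1.4568 \cdot 10^{-5}$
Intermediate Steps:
$\frac{1}{-68273 + \left(-4\right) 1 \left(-3\right) \left(-31\right)} = \frac{1}{-68273 + \left(-4\right) \left(-3\right) \left(-31\right)} = \frac{1}{-68273 + 12 \left(-31\right)} = \frac{1}{-68273 - 372} = \frac{1}{-68645} = - \frac{1}{68645}$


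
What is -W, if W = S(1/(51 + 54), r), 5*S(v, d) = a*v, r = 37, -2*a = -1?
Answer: -1/1050 ≈ -0.00095238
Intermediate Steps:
a = ½ (a = -½*(-1) = ½ ≈ 0.50000)
S(v, d) = v/10 (S(v, d) = (v/2)/5 = v/10)
W = 1/1050 (W = 1/(10*(51 + 54)) = (⅒)/105 = (⅒)*(1/105) = 1/1050 ≈ 0.00095238)
-W = -1*1/1050 = -1/1050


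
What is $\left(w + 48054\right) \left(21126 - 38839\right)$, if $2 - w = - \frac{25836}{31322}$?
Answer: $- \frac{13331121464942}{15661} \approx -8.5123 \cdot 10^{8}$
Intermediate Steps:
$w = \frac{44240}{15661}$ ($w = 2 - - \frac{25836}{31322} = 2 - \left(-25836\right) \frac{1}{31322} = 2 - - \frac{12918}{15661} = 2 + \frac{12918}{15661} = \frac{44240}{15661} \approx 2.8249$)
$\left(w + 48054\right) \left(21126 - 38839\right) = \left(\frac{44240}{15661} + 48054\right) \left(21126 - 38839\right) = \frac{752617934}{15661} \left(-17713\right) = - \frac{13331121464942}{15661}$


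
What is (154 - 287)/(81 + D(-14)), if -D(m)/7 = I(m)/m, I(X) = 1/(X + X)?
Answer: -7448/4535 ≈ -1.6423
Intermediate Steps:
I(X) = 1/(2*X)
D(m) = -7/(2*m²) (D(m) = -7*1/(2*m)/m = -7/(2*m²))
(154 - 287)/(81 + D(-14)) = (154 - 287)/(81 - 7/2/(-14)²) = -133/(81 - 7/2*1/196) = -133/(81 - 1/56) = -133/4535/56 = -133*56/4535 = -7448/4535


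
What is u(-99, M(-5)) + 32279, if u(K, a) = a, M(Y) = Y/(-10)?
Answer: 64559/2 ≈ 32280.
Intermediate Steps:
M(Y) = -Y/10 (M(Y) = Y*(-⅒) = -Y/10)
u(-99, M(-5)) + 32279 = -⅒*(-5) + 32279 = ½ + 32279 = 64559/2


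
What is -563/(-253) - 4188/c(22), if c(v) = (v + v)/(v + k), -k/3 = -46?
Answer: -3852397/253 ≈ -15227.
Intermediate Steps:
k = 138 (k = -3*(-46) = 138)
c(v) = 2*v/(138 + v) (c(v) = (v + v)/(v + 138) = (2*v)/(138 + v) = 2*v/(138 + v))
-563/(-253) - 4188/c(22) = -563/(-253) - 4188/(2*22/(138 + 22)) = -563*(-1/253) - 4188/(2*22/160) = 563/253 - 4188/(2*22*(1/160)) = 563/253 - 4188/11/40 = 563/253 - 4188*40/11 = 563/253 - 167520/11 = -3852397/253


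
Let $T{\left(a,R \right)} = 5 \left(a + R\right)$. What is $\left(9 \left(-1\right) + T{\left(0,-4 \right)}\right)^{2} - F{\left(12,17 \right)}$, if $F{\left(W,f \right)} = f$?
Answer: $824$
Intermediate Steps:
$T{\left(a,R \right)} = 5 R + 5 a$ ($T{\left(a,R \right)} = 5 \left(R + a\right) = 5 R + 5 a$)
$\left(9 \left(-1\right) + T{\left(0,-4 \right)}\right)^{2} - F{\left(12,17 \right)} = \left(9 \left(-1\right) + \left(5 \left(-4\right) + 5 \cdot 0\right)\right)^{2} - 17 = \left(-9 + \left(-20 + 0\right)\right)^{2} - 17 = \left(-9 - 20\right)^{2} - 17 = \left(-29\right)^{2} - 17 = 841 - 17 = 824$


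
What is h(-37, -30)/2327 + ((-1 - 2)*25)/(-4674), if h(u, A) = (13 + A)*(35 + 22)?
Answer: -1451527/3625466 ≈ -0.40037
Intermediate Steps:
h(u, A) = 741 + 57*A (h(u, A) = (13 + A)*57 = 741 + 57*A)
h(-37, -30)/2327 + ((-1 - 2)*25)/(-4674) = (741 + 57*(-30))/2327 + ((-1 - 2)*25)/(-4674) = (741 - 1710)*(1/2327) - 3*25*(-1/4674) = -969*1/2327 - 75*(-1/4674) = -969/2327 + 25/1558 = -1451527/3625466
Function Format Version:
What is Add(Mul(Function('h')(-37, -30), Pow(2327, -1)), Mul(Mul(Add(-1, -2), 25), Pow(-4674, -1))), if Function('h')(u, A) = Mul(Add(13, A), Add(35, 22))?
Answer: Rational(-1451527, 3625466) ≈ -0.40037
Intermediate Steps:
Function('h')(u, A) = Add(741, Mul(57, A)) (Function('h')(u, A) = Mul(Add(13, A), 57) = Add(741, Mul(57, A)))
Add(Mul(Function('h')(-37, -30), Pow(2327, -1)), Mul(Mul(Add(-1, -2), 25), Pow(-4674, -1))) = Add(Mul(Add(741, Mul(57, -30)), Pow(2327, -1)), Mul(Mul(Add(-1, -2), 25), Pow(-4674, -1))) = Add(Mul(Add(741, -1710), Rational(1, 2327)), Mul(Mul(-3, 25), Rational(-1, 4674))) = Add(Mul(-969, Rational(1, 2327)), Mul(-75, Rational(-1, 4674))) = Add(Rational(-969, 2327), Rational(25, 1558)) = Rational(-1451527, 3625466)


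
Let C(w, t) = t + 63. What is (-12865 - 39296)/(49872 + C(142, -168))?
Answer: -17387/16589 ≈ -1.0481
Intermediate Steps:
C(w, t) = 63 + t
(-12865 - 39296)/(49872 + C(142, -168)) = (-12865 - 39296)/(49872 + (63 - 168)) = -52161/(49872 - 105) = -52161/49767 = -52161*1/49767 = -17387/16589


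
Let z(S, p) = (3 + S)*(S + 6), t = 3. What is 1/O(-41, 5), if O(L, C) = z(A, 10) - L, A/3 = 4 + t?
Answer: 1/689 ≈ 0.0014514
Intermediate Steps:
A = 21 (A = 3*(4 + 3) = 3*7 = 21)
z(S, p) = (3 + S)*(6 + S)
O(L, C) = 648 - L (O(L, C) = (18 + 21² + 9*21) - L = (18 + 441 + 189) - L = 648 - L)
1/O(-41, 5) = 1/(648 - 1*(-41)) = 1/(648 + 41) = 1/689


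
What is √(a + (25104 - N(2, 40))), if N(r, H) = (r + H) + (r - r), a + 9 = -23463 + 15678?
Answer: 2*√4317 ≈ 131.41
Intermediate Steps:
a = -7794 (a = -9 + (-23463 + 15678) = -9 - 7785 = -7794)
N(r, H) = H + r (N(r, H) = (H + r) + 0 = H + r)
√(a + (25104 - N(2, 40))) = √(-7794 + (25104 - (40 + 2))) = √(-7794 + (25104 - 1*42)) = √(-7794 + (25104 - 42)) = √(-7794 + 25062) = √17268 = 2*√4317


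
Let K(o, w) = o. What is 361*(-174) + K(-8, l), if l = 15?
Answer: -62822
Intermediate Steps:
361*(-174) + K(-8, l) = 361*(-174) - 8 = -62814 - 8 = -62822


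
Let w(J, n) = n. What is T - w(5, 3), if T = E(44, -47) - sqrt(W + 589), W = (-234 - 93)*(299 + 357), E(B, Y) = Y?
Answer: -50 - I*sqrt(213923) ≈ -50.0 - 462.52*I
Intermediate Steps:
W = -214512 (W = -327*656 = -214512)
T = -47 - I*sqrt(213923) (T = -47 - sqrt(-214512 + 589) = -47 - sqrt(-213923) = -47 - I*sqrt(213923) ≈ -47.0 - 462.52*I)
T - w(5, 3) = (-47 - I*sqrt(213923)) - 1*3 = (-47 - I*sqrt(213923)) - 3 = -50 - I*sqrt(213923)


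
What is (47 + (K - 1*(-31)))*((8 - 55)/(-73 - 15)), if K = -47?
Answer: 1457/88 ≈ 16.557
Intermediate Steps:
(47 + (K - 1*(-31)))*((8 - 55)/(-73 - 15)) = (47 + (-47 - 1*(-31)))*((8 - 55)/(-73 - 15)) = (47 + (-47 + 31))*(-47/(-88)) = (47 - 16)*(-47*(-1/88)) = 31*(47/88) = 1457/88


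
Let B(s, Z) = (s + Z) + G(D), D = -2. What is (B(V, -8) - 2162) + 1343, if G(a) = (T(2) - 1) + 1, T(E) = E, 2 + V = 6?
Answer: -821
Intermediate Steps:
V = 4 (V = -2 + 6 = 4)
G(a) = 2 (G(a) = (2 - 1) + 1 = 1 + 1 = 2)
B(s, Z) = 2 + Z + s (B(s, Z) = (s + Z) + 2 = (Z + s) + 2 = 2 + Z + s)
(B(V, -8) - 2162) + 1343 = ((2 - 8 + 4) - 2162) + 1343 = (-2 - 2162) + 1343 = -2164 + 1343 = -821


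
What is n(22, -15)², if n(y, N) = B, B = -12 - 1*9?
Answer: 441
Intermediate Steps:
B = -21 (B = -12 - 9 = -21)
n(y, N) = -21
n(22, -15)² = (-21)² = 441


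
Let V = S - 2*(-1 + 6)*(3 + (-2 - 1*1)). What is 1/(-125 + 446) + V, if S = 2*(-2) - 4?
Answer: -2567/321 ≈ -7.9969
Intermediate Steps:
S = -8 (S = -4 - 4 = -8)
V = -8 (V = -8 - 2*(-1 + 6)*(3 + (-2 - 1*1)) = -8 - 10*(3 + (-2 - 1)) = -8 - 10*(3 - 3) = -8 - 10*0 = -8 - 2*0 = -8 + 0 = -8)
1/(-125 + 446) + V = 1/(-125 + 446) - 8 = 1/321 - 8 = -2567/321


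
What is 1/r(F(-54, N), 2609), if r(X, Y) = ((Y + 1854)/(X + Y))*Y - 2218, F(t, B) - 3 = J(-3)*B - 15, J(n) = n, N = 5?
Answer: 2582/5917091 ≈ 0.00043636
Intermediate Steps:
F(t, B) = -12 - 3*B (F(t, B) = 3 + (-3*B - 15) = 3 + (-15 - 3*B) = -12 - 3*B)
r(X, Y) = -2218 + Y*(1854 + Y)/(X + Y) (r(X, Y) = ((1854 + Y)/(X + Y))*Y - 2218 = Y*(1854 + Y)/(X + Y) - 2218 = -2218 + Y*(1854 + Y)/(X + Y))
1/r(F(-54, N), 2609) = 1/((2609² - 2218*(-12 - 3*5) - 364*2609)/((-12 - 3*5) + 2609)) = 1/((6806881 - 2218*(-12 - 15) - 949676)/((-12 - 15) + 2609)) = 1/((6806881 - 2218*(-27) - 949676)/(-27 + 2609)) = 1/((6806881 + 59886 - 949676)/2582) = 1/((1/2582)*5917091) = 1/(5917091/2582) = 2582/5917091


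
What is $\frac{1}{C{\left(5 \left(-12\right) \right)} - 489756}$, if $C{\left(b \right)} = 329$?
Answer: $- \frac{1}{489427} \approx -2.0432 \cdot 10^{-6}$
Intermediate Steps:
$\frac{1}{C{\left(5 \left(-12\right) \right)} - 489756} = \frac{1}{329 - 489756} = \frac{1}{-489427} = - \frac{1}{489427}$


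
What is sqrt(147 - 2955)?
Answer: 6*I*sqrt(78) ≈ 52.991*I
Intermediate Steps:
sqrt(147 - 2955) = sqrt(-2808) = 6*I*sqrt(78)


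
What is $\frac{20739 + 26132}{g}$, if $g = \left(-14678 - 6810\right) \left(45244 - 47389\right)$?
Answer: $\frac{4261}{4190160} \approx 0.0010169$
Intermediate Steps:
$g = 46091760$ ($g = \left(-21488\right) \left(-2145\right) = 46091760$)
$\frac{20739 + 26132}{g} = \frac{20739 + 26132}{46091760} = 46871 \cdot \frac{1}{46091760} = \frac{4261}{4190160}$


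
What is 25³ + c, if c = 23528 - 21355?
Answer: 17798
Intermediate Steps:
c = 2173
25³ + c = 25³ + 2173 = 15625 + 2173 = 17798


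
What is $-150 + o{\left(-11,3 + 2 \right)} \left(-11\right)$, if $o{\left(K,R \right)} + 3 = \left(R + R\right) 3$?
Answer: $-447$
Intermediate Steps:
$o{\left(K,R \right)} = -3 + 6 R$ ($o{\left(K,R \right)} = -3 + \left(R + R\right) 3 = -3 + 2 R 3 = -3 + 6 R$)
$-150 + o{\left(-11,3 + 2 \right)} \left(-11\right) = -150 + \left(-3 + 6 \left(3 + 2\right)\right) \left(-11\right) = -150 + \left(-3 + 6 \cdot 5\right) \left(-11\right) = -150 + \left(-3 + 30\right) \left(-11\right) = -150 + 27 \left(-11\right) = -150 - 297 = -447$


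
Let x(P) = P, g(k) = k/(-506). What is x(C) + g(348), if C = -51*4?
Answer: -51786/253 ≈ -204.69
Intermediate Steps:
g(k) = -k/506 (g(k) = k*(-1/506) = -k/506)
C = -204
x(C) + g(348) = -204 - 1/506*348 = -204 - 174/253 = -51786/253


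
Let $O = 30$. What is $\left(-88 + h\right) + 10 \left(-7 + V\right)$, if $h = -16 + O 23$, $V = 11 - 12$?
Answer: $506$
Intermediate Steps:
$V = -1$ ($V = 11 - 12 = -1$)
$h = 674$ ($h = -16 + 30 \cdot 23 = -16 + 690 = 674$)
$\left(-88 + h\right) + 10 \left(-7 + V\right) = \left(-88 + 674\right) + 10 \left(-7 - 1\right) = 586 + 10 \left(-8\right) = 586 - 80 = 506$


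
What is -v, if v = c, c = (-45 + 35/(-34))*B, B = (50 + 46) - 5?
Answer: 142415/34 ≈ 4188.7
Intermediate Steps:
B = 91 (B = 96 - 5 = 91)
c = -142415/34 (c = (-45 + 35/(-34))*91 = (-45 + 35*(-1/34))*91 = (-45 - 35/34)*91 = -1565/34*91 = -142415/34 ≈ -4188.7)
v = -142415/34 ≈ -4188.7
-v = -1*(-142415/34) = 142415/34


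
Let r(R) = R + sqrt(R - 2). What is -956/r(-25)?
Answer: 5975/163 + 717*I*sqrt(3)/163 ≈ 36.656 + 7.6189*I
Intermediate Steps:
r(R) = R + sqrt(-2 + R)
-956/r(-25) = -956/(-25 + sqrt(-2 - 25)) = -956/(-25 + sqrt(-27)) = -956/(-25 + 3*I*sqrt(3))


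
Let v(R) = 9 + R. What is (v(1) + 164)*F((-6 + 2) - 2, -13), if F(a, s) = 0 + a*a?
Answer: 6264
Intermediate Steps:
F(a, s) = a² (F(a, s) = 0 + a² = a²)
(v(1) + 164)*F((-6 + 2) - 2, -13) = ((9 + 1) + 164)*((-6 + 2) - 2)² = (10 + 164)*(-4 - 2)² = 174*(-6)² = 174*36 = 6264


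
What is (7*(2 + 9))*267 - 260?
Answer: 20299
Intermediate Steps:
(7*(2 + 9))*267 - 260 = (7*11)*267 - 260 = 77*267 - 260 = 20559 - 260 = 20299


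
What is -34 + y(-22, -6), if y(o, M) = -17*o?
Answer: 340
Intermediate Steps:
-34 + y(-22, -6) = -34 - 17*(-22) = -34 + 374 = 340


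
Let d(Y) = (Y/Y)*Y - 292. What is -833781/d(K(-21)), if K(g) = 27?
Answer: 833781/265 ≈ 3146.3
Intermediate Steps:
d(Y) = -292 + Y (d(Y) = 1*Y - 292 = Y - 292 = -292 + Y)
-833781/d(K(-21)) = -833781/(-292 + 27) = -833781/(-265) = -833781*(-1/265) = 833781/265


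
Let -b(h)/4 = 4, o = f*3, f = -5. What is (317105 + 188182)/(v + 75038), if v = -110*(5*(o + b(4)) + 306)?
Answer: 56143/6492 ≈ 8.6480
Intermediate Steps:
o = -15 (o = -5*3 = -15)
b(h) = -16 (b(h) = -4*4 = -16)
v = -16610 (v = -110*(5*(-15 - 16) + 306) = -110*(5*(-31) + 306) = -110*(-155 + 306) = -110*151 = -16610)
(317105 + 188182)/(v + 75038) = (317105 + 188182)/(-16610 + 75038) = 505287/58428 = 505287*(1/58428) = 56143/6492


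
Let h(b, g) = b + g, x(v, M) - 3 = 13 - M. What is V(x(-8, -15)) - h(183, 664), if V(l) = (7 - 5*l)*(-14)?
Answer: 1225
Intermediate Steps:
x(v, M) = 16 - M (x(v, M) = 3 + (13 - M) = 16 - M)
V(l) = -98 + 70*l
V(x(-8, -15)) - h(183, 664) = (-98 + 70*(16 - 1*(-15))) - (183 + 664) = (-98 + 70*(16 + 15)) - 1*847 = (-98 + 70*31) - 847 = (-98 + 2170) - 847 = 2072 - 847 = 1225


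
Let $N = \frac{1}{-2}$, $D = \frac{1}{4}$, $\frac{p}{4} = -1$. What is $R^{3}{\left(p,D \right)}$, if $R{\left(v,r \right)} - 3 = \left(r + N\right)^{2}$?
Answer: $\frac{117649}{4096} \approx 28.723$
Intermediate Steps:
$p = -4$ ($p = 4 \left(-1\right) = -4$)
$D = \frac{1}{4} \approx 0.25$
$N = - \frac{1}{2} \approx -0.5$
$R{\left(v,r \right)} = 3 + \left(- \frac{1}{2} + r\right)^{2}$ ($R{\left(v,r \right)} = 3 + \left(r - \frac{1}{2}\right)^{2} = 3 + \left(- \frac{1}{2} + r\right)^{2}$)
$R^{3}{\left(p,D \right)} = \left(\frac{13}{4} + \left(\frac{1}{4}\right)^{2} - \frac{1}{4}\right)^{3} = \left(\frac{13}{4} + \frac{1}{16} - \frac{1}{4}\right)^{3} = \left(\frac{49}{16}\right)^{3} = \frac{117649}{4096}$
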